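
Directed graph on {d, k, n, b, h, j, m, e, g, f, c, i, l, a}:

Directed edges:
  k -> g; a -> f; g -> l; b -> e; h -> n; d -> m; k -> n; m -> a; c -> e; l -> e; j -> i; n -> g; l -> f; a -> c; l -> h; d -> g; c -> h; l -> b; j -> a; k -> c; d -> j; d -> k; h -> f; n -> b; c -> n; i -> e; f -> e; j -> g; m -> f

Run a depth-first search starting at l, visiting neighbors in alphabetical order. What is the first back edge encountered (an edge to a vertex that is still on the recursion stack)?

DFS from l (visiting neighbors in alphabetical order); mark gray on enter, black on exit:
l gray
  b gray
    e gray
    e black
  b black
  l→e: e black — skip
  f gray
    f→e: e black — skip
  f black
  h gray
    h→f: f black — skip
    n gray
      n→b: b black — skip
      g gray
        g→l: l is gray → back edge
First back edge: g → l.

g→l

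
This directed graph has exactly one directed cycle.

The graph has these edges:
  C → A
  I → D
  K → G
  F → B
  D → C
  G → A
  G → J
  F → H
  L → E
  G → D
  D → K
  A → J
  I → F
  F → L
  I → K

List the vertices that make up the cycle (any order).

D, G, K

DFS with gray/black marking from D:
D gray
  K gray
    G gray
      J gray
      J black
      G→D: D is gray → back edge
Back edge closes the cycle D → K → G → D; its vertices are {D, G, K}.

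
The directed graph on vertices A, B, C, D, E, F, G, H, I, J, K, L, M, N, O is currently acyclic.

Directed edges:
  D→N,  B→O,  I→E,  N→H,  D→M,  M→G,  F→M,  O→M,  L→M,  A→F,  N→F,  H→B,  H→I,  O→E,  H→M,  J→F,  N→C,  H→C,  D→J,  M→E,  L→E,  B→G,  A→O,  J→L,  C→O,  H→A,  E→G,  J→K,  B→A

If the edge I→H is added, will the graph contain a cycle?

Adding I→H creates a cycle iff H can already reach I.
Path from H: H → I.
So H → … → I → H is a cycle.

Yes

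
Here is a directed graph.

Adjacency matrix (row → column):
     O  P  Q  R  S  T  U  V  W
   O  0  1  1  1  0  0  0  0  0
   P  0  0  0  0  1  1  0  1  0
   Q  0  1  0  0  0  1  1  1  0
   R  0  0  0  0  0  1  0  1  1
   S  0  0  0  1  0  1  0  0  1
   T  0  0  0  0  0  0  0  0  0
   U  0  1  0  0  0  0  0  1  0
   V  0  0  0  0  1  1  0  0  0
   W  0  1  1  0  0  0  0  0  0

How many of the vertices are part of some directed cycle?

7

A vertex is on a directed cycle iff it belongs to a strongly connected component of size ≥ 2 (or has a self-loop).
The vertices on cycles are {P, Q, R, S, U, V, W} — 7 in total.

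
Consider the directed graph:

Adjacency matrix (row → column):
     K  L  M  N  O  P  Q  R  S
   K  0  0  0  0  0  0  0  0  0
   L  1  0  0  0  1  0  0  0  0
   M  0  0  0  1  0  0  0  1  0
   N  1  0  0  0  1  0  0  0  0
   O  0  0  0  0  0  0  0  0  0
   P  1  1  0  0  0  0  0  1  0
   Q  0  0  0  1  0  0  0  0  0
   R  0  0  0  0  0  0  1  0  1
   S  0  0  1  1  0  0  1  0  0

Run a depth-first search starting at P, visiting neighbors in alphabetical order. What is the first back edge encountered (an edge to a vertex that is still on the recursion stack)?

DFS from P (visiting neighbors in alphabetical order); mark gray on enter, black on exit:
P gray
  K gray
  K black
  L gray
    L→K: K black — skip
    O gray
    O black
  L black
  R gray
    Q gray
      N gray
        N→K: K black — skip
        N→O: O black — skip
      N black
    Q black
    S gray
      M gray
        M→N: N black — skip
        M→R: R is gray → back edge
First back edge: M → R.

M->R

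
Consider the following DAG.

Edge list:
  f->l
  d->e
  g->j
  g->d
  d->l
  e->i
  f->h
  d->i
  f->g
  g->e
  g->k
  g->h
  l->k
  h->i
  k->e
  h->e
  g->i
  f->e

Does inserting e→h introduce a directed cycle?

Adding e→h creates a cycle iff h can already reach e.
Path from h: h → e.
So h → … → e → h is a cycle.

Yes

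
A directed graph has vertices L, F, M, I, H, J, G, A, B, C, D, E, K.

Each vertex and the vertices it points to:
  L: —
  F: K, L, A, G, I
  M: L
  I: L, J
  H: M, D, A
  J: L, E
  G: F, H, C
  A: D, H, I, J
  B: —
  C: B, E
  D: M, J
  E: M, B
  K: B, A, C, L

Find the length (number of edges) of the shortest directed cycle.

For each vertex v, BFS finds the shortest path from v back to v.
The shortest such closed walk is G → F → G, length 2.

2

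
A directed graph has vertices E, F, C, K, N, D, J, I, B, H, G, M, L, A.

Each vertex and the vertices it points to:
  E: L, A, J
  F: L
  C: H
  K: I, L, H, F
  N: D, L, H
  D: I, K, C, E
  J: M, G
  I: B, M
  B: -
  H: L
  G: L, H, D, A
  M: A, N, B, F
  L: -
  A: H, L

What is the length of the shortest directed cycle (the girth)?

For each vertex v, BFS finds the shortest path from v back to v.
The shortest such closed walk is D → E → J → G → D, length 4.

4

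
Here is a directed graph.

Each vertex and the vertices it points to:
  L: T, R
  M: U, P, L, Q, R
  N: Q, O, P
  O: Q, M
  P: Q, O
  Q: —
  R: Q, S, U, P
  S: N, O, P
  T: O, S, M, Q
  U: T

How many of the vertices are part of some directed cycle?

9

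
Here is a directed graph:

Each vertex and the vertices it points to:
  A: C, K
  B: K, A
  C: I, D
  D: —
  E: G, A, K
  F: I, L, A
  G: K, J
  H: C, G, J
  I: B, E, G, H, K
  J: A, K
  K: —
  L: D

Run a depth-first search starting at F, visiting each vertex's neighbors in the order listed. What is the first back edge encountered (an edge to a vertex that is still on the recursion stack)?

C->I

DFS from F (visiting each vertex's neighbors in the order listed); mark gray on enter, black on exit:
F gray
  I gray
    B gray
      K gray
      K black
      A gray
        C gray
          C→I: I is gray → back edge
First back edge: C → I.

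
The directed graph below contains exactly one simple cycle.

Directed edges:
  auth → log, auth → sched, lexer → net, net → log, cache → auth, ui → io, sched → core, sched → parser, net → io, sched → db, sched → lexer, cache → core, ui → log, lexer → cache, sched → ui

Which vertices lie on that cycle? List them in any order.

DFS with gray/black marking from sched:
sched gray
  core gray
  core black
  parser gray
  parser black
  ui gray
    log gray
    log black
    io gray
    io black
  ui black
  lexer gray
    cache gray
      auth gray
        auth→log: log black — skip
        auth→sched: sched is gray → back edge
Back edge closes the cycle sched → lexer → cache → auth → sched; its vertices are {auth, cache, lexer, sched}.

auth, cache, lexer, sched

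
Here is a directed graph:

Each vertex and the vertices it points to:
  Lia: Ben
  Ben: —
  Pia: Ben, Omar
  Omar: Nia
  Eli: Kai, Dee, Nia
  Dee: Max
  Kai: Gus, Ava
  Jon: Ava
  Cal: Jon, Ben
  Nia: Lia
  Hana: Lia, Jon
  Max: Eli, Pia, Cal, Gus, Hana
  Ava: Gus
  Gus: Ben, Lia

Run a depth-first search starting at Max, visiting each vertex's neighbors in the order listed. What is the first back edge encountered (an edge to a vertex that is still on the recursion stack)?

DFS from Max (visiting each vertex's neighbors in the order listed); mark gray on enter, black on exit:
Max gray
  Eli gray
    Kai gray
      Gus gray
        Ben gray
        Ben black
        Lia gray
          Lia→Ben: Ben black — skip
        Lia black
      Gus black
      Ava gray
        Ava→Gus: Gus black — skip
      Ava black
    Kai black
    Dee gray
      Dee→Max: Max is gray → back edge
First back edge: Dee → Max.

Dee→Max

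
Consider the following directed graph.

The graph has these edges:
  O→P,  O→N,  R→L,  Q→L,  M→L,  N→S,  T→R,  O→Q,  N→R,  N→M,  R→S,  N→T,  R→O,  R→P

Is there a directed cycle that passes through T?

Yes

T is on a cycle iff T can reach itself via ≥1 edge.
T → R → O → N → T — yes.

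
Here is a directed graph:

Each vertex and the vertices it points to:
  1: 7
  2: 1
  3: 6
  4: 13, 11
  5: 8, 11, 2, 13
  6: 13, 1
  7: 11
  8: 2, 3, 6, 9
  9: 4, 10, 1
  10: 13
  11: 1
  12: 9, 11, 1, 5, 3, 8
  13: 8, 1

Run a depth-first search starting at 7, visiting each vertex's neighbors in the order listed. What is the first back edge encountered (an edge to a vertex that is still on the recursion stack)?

1→7

DFS from 7 (visiting each vertex's neighbors in the order listed); mark gray on enter, black on exit:
7 gray
  11 gray
    1 gray
      1→7: 7 is gray → back edge
First back edge: 1 → 7.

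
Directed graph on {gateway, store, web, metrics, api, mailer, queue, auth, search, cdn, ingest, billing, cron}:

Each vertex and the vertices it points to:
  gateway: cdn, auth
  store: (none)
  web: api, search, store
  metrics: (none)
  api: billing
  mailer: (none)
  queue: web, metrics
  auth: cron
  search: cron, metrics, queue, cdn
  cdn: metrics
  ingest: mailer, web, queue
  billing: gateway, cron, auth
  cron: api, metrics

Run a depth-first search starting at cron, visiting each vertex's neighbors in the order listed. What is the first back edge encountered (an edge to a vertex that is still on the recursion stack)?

auth->cron

DFS from cron (visiting each vertex's neighbors in the order listed); mark gray on enter, black on exit:
cron gray
  api gray
    billing gray
      gateway gray
        cdn gray
          metrics gray
          metrics black
        cdn black
        auth gray
          auth→cron: cron is gray → back edge
First back edge: auth → cron.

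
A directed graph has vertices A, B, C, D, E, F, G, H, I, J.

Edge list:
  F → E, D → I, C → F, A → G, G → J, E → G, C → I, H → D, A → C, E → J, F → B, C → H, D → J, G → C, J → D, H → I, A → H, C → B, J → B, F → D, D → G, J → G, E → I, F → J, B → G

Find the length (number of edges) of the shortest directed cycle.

2

For each vertex v, BFS finds the shortest path from v back to v.
The shortest such closed walk is J → G → J, length 2.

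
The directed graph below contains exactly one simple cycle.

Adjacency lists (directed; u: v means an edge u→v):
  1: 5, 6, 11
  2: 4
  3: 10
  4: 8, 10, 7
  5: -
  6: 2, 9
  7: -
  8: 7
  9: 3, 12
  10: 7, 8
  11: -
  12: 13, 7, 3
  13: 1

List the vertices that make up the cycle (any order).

1, 6, 9, 12, 13

DFS with gray/black marking from 1:
1 gray
  5 gray
  5 black
  6 gray
    2 gray
      4 gray
        8 gray
          7 gray
          7 black
        8 black
        10 gray
          10→7: 7 black — skip
          10→8: 8 black — skip
        10 black
        4→7: 7 black — skip
      4 black
    2 black
    9 gray
      3 gray
        3→10: 10 black — skip
      3 black
      12 gray
        13 gray
          13→1: 1 is gray → back edge
Back edge closes the cycle 1 → 6 → 9 → 12 → 13 → 1; its vertices are {1, 6, 9, 12, 13}.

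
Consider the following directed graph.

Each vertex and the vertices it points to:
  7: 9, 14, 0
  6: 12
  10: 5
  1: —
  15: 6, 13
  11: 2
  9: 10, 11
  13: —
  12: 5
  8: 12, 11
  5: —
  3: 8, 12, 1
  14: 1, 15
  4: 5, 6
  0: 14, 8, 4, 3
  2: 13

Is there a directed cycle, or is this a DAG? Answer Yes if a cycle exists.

No

DFS with white/gray/black marking, starting from 12:
12 gray
  5 gray
  5 black
12 black
7 gray
  9 gray
    10 gray
      10→5: 5 black — skip
    10 black
    11 gray
      2 gray
        13 gray
        13 black
      2 black
    11 black
  9 black
  14 gray
    1 gray
    1 black
    15 gray
      6 gray
        6→12: 12 black — skip
      6 black
      15→13: 13 black — skip
    15 black
  14 black
  0 gray
    0→14: 14 black — skip
    8 gray
      8→12: 12 black — skip
      8→11: 11 black — skip
    8 black
    4 gray
      4→5: 5 black — skip
      4→6: 6 black — skip
    4 black
    3 gray
      3→8: 8 black — skip
      3→12: 12 black — skip
      3→1: 1 black — skip
    3 black
  0 black
7 black
Every edge goes to a white or black vertex — no back edge, so the graph is acyclic.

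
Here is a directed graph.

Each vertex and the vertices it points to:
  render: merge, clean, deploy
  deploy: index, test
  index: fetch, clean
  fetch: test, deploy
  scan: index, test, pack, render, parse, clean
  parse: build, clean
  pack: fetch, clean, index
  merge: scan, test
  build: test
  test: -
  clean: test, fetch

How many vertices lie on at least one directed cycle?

A vertex is on a directed cycle iff it belongs to a strongly connected component of size ≥ 2 (or has a self-loop).
The vertices on cycles are {scan, clean, fetch, index, merge, deploy, render} — 7 in total.

7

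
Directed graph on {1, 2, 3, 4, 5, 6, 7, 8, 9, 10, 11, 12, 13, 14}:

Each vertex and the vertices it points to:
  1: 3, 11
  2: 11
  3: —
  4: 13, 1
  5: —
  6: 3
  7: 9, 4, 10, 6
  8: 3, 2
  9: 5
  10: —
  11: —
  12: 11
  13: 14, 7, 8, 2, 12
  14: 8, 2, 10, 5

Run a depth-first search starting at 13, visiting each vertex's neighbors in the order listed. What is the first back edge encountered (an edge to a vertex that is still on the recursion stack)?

4→13

DFS from 13 (visiting each vertex's neighbors in the order listed); mark gray on enter, black on exit:
13 gray
  14 gray
    8 gray
      3 gray
      3 black
      2 gray
        11 gray
        11 black
      2 black
    8 black
    14→2: 2 black — skip
    10 gray
    10 black
    5 gray
    5 black
  14 black
  7 gray
    9 gray
      9→5: 5 black — skip
    9 black
    4 gray
      4→13: 13 is gray → back edge
First back edge: 4 → 13.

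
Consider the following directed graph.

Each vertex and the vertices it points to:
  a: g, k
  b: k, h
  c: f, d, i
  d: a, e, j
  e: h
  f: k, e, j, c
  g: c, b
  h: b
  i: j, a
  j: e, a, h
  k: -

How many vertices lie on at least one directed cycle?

9

A vertex is on a directed cycle iff it belongs to a strongly connected component of size ≥ 2 (or has a self-loop).
The vertices on cycles are {a, b, c, d, f, g, h, i, j} — 9 in total.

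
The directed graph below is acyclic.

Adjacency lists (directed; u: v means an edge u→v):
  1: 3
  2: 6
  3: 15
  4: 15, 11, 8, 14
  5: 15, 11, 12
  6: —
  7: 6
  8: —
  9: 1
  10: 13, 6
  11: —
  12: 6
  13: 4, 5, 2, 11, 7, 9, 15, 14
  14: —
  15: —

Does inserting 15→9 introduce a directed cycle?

Adding 15→9 creates a cycle iff 9 can already reach 15.
Path from 9: 9 → 1 → 3 → 15.
So 9 → … → 15 → 9 is a cycle.

Yes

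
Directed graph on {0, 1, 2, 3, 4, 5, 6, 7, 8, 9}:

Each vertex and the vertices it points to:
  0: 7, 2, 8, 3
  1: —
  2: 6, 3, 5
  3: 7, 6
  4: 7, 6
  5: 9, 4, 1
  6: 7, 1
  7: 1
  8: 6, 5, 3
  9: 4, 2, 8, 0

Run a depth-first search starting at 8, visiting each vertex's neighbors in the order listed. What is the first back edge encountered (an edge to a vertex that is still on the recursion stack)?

2->5

DFS from 8 (visiting each vertex's neighbors in the order listed); mark gray on enter, black on exit:
8 gray
  6 gray
    7 gray
      1 gray
      1 black
    7 black
    6→1: 1 black — skip
  6 black
  5 gray
    9 gray
      4 gray
        4→7: 7 black — skip
        4→6: 6 black — skip
      4 black
      2 gray
        2→6: 6 black — skip
        3 gray
          3→7: 7 black — skip
          3→6: 6 black — skip
        3 black
        2→5: 5 is gray → back edge
First back edge: 2 → 5.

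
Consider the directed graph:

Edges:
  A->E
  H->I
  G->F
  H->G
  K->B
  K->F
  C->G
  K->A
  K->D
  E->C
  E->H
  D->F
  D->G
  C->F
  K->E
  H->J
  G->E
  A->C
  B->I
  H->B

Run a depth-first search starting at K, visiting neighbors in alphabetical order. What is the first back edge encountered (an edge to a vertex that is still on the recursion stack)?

E→C

DFS from K (visiting neighbors in alphabetical order); mark gray on enter, black on exit:
K gray
  A gray
    C gray
      F gray
      F black
      G gray
        E gray
          E→C: C is gray → back edge
First back edge: E → C.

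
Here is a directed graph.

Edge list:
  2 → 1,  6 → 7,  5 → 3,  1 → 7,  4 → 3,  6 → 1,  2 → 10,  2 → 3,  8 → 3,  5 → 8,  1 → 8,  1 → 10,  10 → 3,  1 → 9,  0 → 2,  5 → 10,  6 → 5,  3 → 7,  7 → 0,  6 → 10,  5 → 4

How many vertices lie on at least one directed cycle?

7

A vertex is on a directed cycle iff it belongs to a strongly connected component of size ≥ 2 (or has a self-loop).
The vertices on cycles are {0, 1, 2, 3, 7, 8, 10} — 7 in total.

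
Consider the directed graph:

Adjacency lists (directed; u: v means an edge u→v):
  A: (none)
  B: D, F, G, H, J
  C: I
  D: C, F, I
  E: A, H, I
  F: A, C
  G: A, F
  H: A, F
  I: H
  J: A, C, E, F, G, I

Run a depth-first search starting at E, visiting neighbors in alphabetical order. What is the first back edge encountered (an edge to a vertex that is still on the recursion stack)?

DFS from E (visiting neighbors in alphabetical order); mark gray on enter, black on exit:
E gray
  A gray
  A black
  H gray
    H→A: A black — skip
    F gray
      F→A: A black — skip
      C gray
        I gray
          I→H: H is gray → back edge
First back edge: I → H.

I→H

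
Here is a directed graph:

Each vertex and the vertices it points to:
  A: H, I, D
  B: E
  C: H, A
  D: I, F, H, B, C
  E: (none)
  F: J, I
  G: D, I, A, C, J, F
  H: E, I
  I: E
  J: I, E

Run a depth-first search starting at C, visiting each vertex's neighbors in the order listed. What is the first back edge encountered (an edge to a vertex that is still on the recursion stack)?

D->C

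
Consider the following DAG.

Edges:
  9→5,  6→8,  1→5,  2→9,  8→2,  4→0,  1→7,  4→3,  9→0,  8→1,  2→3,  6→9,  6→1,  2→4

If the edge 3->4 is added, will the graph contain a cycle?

Yes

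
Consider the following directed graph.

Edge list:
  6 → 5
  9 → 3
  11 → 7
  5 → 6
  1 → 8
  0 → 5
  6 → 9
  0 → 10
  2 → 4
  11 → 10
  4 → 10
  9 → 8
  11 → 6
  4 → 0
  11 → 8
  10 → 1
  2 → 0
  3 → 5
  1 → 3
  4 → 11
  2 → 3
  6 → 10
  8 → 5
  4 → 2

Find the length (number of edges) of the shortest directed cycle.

For each vertex v, BFS finds the shortest path from v back to v.
The shortest such closed walk is 2 → 4 → 2, length 2.

2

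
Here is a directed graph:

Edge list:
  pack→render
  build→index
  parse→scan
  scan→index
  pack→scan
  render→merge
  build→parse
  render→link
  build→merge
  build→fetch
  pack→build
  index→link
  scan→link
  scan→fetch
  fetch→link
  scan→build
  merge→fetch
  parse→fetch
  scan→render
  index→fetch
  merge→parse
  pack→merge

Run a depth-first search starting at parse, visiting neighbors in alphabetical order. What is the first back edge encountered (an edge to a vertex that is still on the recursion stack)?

DFS from parse (visiting neighbors in alphabetical order); mark gray on enter, black on exit:
parse gray
  fetch gray
    link gray
    link black
  fetch black
  scan gray
    build gray
      build→fetch: fetch black — skip
      index gray
        index→fetch: fetch black — skip
        index→link: link black — skip
      index black
      merge gray
        merge→fetch: fetch black — skip
        merge→parse: parse is gray → back edge
First back edge: merge → parse.

merge->parse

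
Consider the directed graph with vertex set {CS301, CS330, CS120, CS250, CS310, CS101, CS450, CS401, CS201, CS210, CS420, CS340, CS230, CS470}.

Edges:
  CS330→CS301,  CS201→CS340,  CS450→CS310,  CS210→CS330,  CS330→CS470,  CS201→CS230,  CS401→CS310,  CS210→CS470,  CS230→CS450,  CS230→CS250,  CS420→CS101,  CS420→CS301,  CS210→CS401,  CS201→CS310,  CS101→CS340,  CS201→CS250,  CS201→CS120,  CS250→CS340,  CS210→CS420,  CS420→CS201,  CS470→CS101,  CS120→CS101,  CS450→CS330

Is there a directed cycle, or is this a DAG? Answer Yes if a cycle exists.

DFS with white/gray/black marking, starting from CS201:
CS201 gray
  CS230 gray
    CS250 gray
      CS340 gray
      CS340 black
    CS250 black
    CS450 gray
      CS330 gray
        CS301 gray
        CS301 black
        CS470 gray
          CS101 gray
            CS101→CS340: CS340 black — skip
          CS101 black
        CS470 black
      CS330 black
      CS310 gray
      CS310 black
    CS450 black
  CS230 black
  CS120 gray
    CS120→CS101: CS101 black — skip
  CS120 black
  CS201→CS340: CS340 black — skip
  CS201→CS250: CS250 black — skip
  CS201→CS310: CS310 black — skip
CS201 black
CS401 gray
  CS401→CS310: CS310 black — skip
CS401 black
CS210 gray
  CS210→CS401: CS401 black — skip
  CS210→CS470: CS470 black — skip
  CS420 gray
    CS420→CS301: CS301 black — skip
    CS420→CS201: CS201 black — skip
    CS420→CS101: CS101 black — skip
  CS420 black
  CS210→CS330: CS330 black — skip
CS210 black
Every edge goes to a white or black vertex — no back edge, so the graph is acyclic.

No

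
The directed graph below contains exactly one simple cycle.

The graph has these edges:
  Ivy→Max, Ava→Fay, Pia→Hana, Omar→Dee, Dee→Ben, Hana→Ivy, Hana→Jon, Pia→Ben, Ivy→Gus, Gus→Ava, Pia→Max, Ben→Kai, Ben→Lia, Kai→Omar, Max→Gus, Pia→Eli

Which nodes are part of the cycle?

DFS with gray/black marking from Ben:
Ben gray
  Lia gray
  Lia black
  Kai gray
    Omar gray
      Dee gray
        Dee→Ben: Ben is gray → back edge
Back edge closes the cycle Ben → Kai → Omar → Dee → Ben; its vertices are {Ben, Dee, Kai, Omar}.

Ben, Dee, Kai, Omar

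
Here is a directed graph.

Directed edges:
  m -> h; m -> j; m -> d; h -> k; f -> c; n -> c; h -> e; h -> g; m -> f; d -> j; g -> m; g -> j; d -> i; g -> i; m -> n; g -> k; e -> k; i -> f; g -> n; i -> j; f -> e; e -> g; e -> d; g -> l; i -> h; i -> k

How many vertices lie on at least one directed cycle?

7

A vertex is on a directed cycle iff it belongs to a strongly connected component of size ≥ 2 (or has a self-loop).
The vertices on cycles are {d, e, f, g, h, i, m} — 7 in total.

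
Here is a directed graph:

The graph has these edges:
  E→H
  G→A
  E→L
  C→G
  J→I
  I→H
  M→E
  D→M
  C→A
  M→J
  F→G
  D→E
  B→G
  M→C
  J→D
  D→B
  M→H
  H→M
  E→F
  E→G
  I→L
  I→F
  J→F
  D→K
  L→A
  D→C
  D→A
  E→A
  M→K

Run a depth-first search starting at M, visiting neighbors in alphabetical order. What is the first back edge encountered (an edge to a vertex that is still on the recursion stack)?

DFS from M (visiting neighbors in alphabetical order); mark gray on enter, black on exit:
M gray
  C gray
    A gray
    A black
    G gray
      G→A: A black — skip
    G black
  C black
  E gray
    E→A: A black — skip
    F gray
      F→G: G black — skip
    F black
    E→G: G black — skip
    H gray
      H→M: M is gray → back edge
First back edge: H → M.

H->M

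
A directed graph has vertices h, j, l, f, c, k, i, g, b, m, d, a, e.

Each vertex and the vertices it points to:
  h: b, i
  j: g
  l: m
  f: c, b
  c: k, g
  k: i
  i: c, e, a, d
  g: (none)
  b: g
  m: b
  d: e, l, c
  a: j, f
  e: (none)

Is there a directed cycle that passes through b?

b lies on a cycle iff there is a path from b back to itself.
Exploring from b, it never reaches itself; equivalently, its strongly connected component is a singleton.

No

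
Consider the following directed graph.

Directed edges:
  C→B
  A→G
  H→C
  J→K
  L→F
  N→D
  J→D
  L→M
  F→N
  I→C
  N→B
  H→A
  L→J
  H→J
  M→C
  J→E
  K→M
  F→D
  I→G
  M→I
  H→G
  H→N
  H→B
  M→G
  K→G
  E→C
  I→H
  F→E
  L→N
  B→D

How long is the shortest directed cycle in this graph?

5

For each vertex v, BFS finds the shortest path from v back to v.
The shortest such closed walk is J → K → M → I → H → J, length 5.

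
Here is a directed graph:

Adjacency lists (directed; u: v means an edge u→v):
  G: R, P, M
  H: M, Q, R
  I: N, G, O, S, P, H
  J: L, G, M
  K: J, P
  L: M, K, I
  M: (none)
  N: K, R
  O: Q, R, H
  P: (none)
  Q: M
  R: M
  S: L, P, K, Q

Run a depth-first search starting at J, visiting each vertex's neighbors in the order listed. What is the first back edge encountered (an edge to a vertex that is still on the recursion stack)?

DFS from J (visiting each vertex's neighbors in the order listed); mark gray on enter, black on exit:
J gray
  L gray
    M gray
    M black
    K gray
      K→J: J is gray → back edge
First back edge: K → J.

K→J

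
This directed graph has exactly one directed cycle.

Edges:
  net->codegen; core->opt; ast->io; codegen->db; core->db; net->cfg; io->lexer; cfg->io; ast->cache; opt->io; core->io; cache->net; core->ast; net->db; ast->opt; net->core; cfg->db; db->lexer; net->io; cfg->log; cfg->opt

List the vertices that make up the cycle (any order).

DFS with gray/black marking from net:
net gray
  codegen gray
    db gray
      lexer gray
      lexer black
    db black
  codegen black
  cfg gray
    opt gray
      io gray
        io→lexer: lexer black — skip
      io black
    opt black
    cfg→io: io black — skip
    log gray
    log black
    cfg→db: db black — skip
  cfg black
  net→io: io black — skip
  net→db: db black — skip
  core gray
    core→db: db black — skip
    ast gray
      ast→io: io black — skip
      ast→opt: opt black — skip
      cache gray
        cache→net: net is gray → back edge
Back edge closes the cycle net → core → ast → cache → net; its vertices are {ast, net, core, cache}.

ast, net, core, cache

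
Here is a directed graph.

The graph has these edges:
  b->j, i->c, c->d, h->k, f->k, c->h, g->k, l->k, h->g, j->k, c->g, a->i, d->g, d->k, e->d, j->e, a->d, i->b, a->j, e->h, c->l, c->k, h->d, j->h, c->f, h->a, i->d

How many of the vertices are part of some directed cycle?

7

A vertex is on a directed cycle iff it belongs to a strongly connected component of size ≥ 2 (or has a self-loop).
The vertices on cycles are {a, b, c, e, h, i, j} — 7 in total.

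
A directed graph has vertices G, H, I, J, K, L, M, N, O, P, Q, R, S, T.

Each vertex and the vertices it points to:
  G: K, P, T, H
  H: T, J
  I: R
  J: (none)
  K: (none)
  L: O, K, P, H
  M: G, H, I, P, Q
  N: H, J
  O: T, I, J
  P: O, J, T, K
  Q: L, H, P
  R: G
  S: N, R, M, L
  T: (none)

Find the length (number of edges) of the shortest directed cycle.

5

For each vertex v, BFS finds the shortest path from v back to v.
The shortest such closed walk is R → G → P → O → I → R, length 5.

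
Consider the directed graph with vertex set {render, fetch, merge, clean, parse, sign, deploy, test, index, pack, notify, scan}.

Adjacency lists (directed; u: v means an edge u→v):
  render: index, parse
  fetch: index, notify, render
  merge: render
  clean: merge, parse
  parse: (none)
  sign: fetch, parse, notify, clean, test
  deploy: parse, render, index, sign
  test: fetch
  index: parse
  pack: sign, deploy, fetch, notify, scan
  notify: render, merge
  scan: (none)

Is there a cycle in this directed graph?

DFS with white/gray/black marking, starting from fetch:
fetch gray
  index gray
    parse gray
    parse black
  index black
  notify gray
    render gray
      render→index: index black — skip
      render→parse: parse black — skip
    render black
    merge gray
      merge→render: render black — skip
    merge black
  notify black
  fetch→render: render black — skip
fetch black
clean gray
  clean→merge: merge black — skip
  clean→parse: parse black — skip
clean black
sign gray
  sign→fetch: fetch black — skip
  sign→parse: parse black — skip
  sign→notify: notify black — skip
  sign→clean: clean black — skip
  test gray
    test→fetch: fetch black — skip
  test black
sign black
deploy gray
  deploy→parse: parse black — skip
  deploy→render: render black — skip
  deploy→index: index black — skip
  deploy→sign: sign black — skip
deploy black
pack gray
  pack→sign: sign black — skip
  pack→deploy: deploy black — skip
  pack→fetch: fetch black — skip
  pack→notify: notify black — skip
  scan gray
  scan black
pack black
Every edge goes to a white or black vertex — no back edge, so the graph is acyclic.

No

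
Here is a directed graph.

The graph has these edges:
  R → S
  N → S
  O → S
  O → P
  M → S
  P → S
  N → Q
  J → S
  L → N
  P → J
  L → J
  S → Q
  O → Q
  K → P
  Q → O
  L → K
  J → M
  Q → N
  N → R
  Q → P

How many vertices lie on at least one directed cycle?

8

A vertex is on a directed cycle iff it belongs to a strongly connected component of size ≥ 2 (or has a self-loop).
The vertices on cycles are {J, M, N, O, P, Q, R, S} — 8 in total.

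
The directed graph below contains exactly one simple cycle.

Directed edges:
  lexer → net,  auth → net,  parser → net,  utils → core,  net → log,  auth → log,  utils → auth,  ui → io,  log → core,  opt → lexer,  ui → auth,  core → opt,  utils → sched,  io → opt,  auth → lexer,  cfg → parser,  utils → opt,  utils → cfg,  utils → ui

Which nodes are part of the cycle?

log, net, opt, core, lexer

DFS with gray/black marking from log:
log gray
  core gray
    opt gray
      lexer gray
        net gray
          net→log: log is gray → back edge
Back edge closes the cycle log → core → opt → lexer → net → log; its vertices are {log, net, opt, core, lexer}.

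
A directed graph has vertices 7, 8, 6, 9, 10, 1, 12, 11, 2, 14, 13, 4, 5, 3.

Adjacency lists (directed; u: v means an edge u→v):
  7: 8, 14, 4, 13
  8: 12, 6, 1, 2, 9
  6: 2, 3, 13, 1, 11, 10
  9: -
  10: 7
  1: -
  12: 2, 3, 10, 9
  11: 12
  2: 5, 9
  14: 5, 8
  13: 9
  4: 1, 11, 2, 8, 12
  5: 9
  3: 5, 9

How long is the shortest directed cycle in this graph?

4

For each vertex v, BFS finds the shortest path from v back to v.
The shortest such closed walk is 7 → 4 → 12 → 10 → 7, length 4.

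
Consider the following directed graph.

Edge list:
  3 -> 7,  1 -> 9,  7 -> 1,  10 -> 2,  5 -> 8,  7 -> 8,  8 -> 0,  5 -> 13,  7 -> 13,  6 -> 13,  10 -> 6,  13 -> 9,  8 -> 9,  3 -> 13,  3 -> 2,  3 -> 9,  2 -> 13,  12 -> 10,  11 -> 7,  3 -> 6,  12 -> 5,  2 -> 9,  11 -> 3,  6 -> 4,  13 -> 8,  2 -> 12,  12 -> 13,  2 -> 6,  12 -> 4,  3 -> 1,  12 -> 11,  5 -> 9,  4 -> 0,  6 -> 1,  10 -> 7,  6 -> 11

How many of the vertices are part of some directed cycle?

A vertex is on a directed cycle iff it belongs to a strongly connected component of size ≥ 2 (or has a self-loop).
The vertices on cycles are {2, 3, 6, 10, 11, 12} — 6 in total.

6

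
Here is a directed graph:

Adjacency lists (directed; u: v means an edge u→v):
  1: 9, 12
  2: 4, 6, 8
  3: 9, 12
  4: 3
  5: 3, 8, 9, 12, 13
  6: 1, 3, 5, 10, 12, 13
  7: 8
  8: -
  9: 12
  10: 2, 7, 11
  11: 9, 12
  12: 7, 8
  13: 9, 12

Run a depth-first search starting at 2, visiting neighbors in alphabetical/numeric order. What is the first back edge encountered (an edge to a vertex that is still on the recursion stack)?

10->2

DFS from 2 (visiting neighbors in alphabetical/numeric order); mark gray on enter, black on exit:
2 gray
  4 gray
    3 gray
      9 gray
        12 gray
          7 gray
            8 gray
            8 black
          7 black
          12→8: 8 black — skip
        12 black
      9 black
      3→12: 12 black — skip
    3 black
  4 black
  6 gray
    1 gray
      1→9: 9 black — skip
      1→12: 12 black — skip
    1 black
    6→3: 3 black — skip
    5 gray
      5→3: 3 black — skip
      5→8: 8 black — skip
      5→9: 9 black — skip
      5→12: 12 black — skip
      13 gray
        13→9: 9 black — skip
        13→12: 12 black — skip
      13 black
    5 black
    10 gray
      10→2: 2 is gray → back edge
First back edge: 10 → 2.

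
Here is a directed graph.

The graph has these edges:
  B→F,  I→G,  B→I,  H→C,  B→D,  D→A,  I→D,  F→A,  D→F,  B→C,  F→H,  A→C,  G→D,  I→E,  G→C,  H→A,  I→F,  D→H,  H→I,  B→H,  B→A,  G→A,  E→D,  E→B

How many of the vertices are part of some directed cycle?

A vertex is on a directed cycle iff it belongs to a strongly connected component of size ≥ 2 (or has a self-loop).
The vertices on cycles are {B, D, E, F, G, H, I} — 7 in total.

7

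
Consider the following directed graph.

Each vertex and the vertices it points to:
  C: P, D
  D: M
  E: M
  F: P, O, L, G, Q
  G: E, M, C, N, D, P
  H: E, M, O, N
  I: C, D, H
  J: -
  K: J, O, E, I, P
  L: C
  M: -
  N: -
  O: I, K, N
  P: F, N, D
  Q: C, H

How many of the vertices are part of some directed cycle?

A vertex is on a directed cycle iff it belongs to a strongly connected component of size ≥ 2 (or has a self-loop).
The vertices on cycles are {C, F, G, H, I, K, L, O, P, Q} — 10 in total.

10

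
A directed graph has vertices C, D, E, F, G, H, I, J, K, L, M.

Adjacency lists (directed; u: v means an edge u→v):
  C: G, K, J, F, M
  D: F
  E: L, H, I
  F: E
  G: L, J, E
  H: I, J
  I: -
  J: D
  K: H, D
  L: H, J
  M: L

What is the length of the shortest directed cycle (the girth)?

5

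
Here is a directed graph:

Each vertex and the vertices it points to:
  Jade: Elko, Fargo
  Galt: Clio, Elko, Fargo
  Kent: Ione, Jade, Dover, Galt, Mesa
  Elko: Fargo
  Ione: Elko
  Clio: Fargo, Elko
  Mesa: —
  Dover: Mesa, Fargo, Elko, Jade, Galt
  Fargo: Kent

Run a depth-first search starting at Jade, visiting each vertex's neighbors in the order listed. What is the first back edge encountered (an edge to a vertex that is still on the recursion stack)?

DFS from Jade (visiting each vertex's neighbors in the order listed); mark gray on enter, black on exit:
Jade gray
  Elko gray
    Fargo gray
      Kent gray
        Ione gray
          Ione→Elko: Elko is gray → back edge
First back edge: Ione → Elko.

Ione→Elko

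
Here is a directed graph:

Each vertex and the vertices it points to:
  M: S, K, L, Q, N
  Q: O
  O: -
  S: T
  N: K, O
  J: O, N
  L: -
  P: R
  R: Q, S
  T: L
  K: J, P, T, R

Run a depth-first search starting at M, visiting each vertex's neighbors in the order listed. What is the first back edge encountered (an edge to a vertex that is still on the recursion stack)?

N->K

DFS from M (visiting each vertex's neighbors in the order listed); mark gray on enter, black on exit:
M gray
  S gray
    T gray
      L gray
      L black
    T black
  S black
  K gray
    J gray
      O gray
      O black
      N gray
        N→K: K is gray → back edge
First back edge: N → K.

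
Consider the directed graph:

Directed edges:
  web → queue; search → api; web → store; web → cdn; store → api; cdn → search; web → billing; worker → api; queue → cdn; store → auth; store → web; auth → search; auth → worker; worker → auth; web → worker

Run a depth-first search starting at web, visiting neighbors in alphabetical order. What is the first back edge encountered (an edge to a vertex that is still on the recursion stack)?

DFS from web (visiting neighbors in alphabetical order); mark gray on enter, black on exit:
web gray
  billing gray
  billing black
  cdn gray
    search gray
      api gray
      api black
    search black
  cdn black
  queue gray
    queue→cdn: cdn black — skip
  queue black
  store gray
    store→api: api black — skip
    auth gray
      auth→search: search black — skip
      worker gray
        worker→api: api black — skip
        worker→auth: auth is gray → back edge
First back edge: worker → auth.

worker->auth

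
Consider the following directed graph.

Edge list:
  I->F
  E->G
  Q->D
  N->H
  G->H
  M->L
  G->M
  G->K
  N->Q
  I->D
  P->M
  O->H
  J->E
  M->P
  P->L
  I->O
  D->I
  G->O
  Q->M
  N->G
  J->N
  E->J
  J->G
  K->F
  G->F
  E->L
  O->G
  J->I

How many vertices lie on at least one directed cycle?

8

A vertex is on a directed cycle iff it belongs to a strongly connected component of size ≥ 2 (or has a self-loop).
The vertices on cycles are {D, E, G, I, J, M, O, P} — 8 in total.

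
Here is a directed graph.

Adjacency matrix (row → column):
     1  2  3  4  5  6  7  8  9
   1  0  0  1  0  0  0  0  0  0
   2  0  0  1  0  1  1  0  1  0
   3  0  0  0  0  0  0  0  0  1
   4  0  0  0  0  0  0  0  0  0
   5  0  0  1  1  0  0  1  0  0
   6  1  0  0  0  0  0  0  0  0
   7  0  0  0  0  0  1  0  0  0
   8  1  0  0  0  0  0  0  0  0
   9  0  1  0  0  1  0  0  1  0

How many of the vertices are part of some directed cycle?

A vertex is on a directed cycle iff it belongs to a strongly connected component of size ≥ 2 (or has a self-loop).
The vertices on cycles are {1, 2, 3, 5, 6, 7, 8, 9} — 8 in total.

8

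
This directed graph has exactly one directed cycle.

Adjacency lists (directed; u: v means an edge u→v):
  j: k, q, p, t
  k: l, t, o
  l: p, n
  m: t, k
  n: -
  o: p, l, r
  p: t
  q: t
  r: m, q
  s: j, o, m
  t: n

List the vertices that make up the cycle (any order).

k, m, o, r

DFS with gray/black marking from o:
o gray
  p gray
    t gray
      n gray
      n black
    t black
  p black
  l gray
    l→p: p black — skip
    l→n: n black — skip
  l black
  r gray
    m gray
      m→t: t black — skip
      k gray
        k→l: l black — skip
        k→t: t black — skip
        k→o: o is gray → back edge
Back edge closes the cycle o → r → m → k → o; its vertices are {k, m, o, r}.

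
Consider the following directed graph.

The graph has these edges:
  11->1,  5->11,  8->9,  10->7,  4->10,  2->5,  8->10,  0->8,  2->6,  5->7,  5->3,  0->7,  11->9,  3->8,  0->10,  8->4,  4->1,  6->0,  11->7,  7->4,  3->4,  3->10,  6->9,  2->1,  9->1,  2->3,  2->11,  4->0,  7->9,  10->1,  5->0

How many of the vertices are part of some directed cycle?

5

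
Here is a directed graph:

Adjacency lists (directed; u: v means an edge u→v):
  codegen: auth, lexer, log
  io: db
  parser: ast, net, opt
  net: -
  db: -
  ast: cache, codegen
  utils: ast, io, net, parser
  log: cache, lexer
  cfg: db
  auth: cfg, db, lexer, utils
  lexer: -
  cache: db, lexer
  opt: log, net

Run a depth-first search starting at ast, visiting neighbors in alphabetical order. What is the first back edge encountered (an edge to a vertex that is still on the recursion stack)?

utils→ast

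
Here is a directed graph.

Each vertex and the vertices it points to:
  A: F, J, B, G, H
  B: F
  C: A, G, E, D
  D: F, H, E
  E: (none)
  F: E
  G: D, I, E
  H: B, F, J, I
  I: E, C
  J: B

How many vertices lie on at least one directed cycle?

A vertex is on a directed cycle iff it belongs to a strongly connected component of size ≥ 2 (or has a self-loop).
The vertices on cycles are {A, C, D, G, H, I} — 6 in total.

6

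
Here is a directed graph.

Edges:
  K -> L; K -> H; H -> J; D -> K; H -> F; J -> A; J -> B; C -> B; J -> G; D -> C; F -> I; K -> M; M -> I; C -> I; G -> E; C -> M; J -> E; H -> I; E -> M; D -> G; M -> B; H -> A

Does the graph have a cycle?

DFS with white/gray/black marking, starting from J:
J gray
  A gray
  A black
  E gray
    M gray
      I gray
      I black
      B gray
      B black
    M black
  E black
  J→B: B black — skip
  G gray
    G→E: E black — skip
  G black
J black
D gray
  C gray
    C→M: M black — skip
    C→I: I black — skip
    C→B: B black — skip
  C black
  D→G: G black — skip
  K gray
    K→M: M black — skip
    H gray
      H→I: I black — skip
      H→A: A black — skip
      F gray
        F→I: I black — skip
      F black
      H→J: J black — skip
    H black
    L gray
    L black
  K black
D black
Every edge goes to a white or black vertex — no back edge, so the graph is acyclic.

No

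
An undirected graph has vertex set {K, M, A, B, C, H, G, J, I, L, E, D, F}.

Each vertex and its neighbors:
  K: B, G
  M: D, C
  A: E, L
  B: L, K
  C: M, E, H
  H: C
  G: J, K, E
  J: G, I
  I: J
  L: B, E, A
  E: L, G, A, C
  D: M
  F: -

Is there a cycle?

Yes

DFS, tracking each vertex's parent; an edge to a visited non-parent vertex closes a cycle.
Start from G:
visit G (parent –)
  visit J (parent G)
    J–G: parent, skip
    visit I (parent J)
      I–J: parent, skip
  visit K (parent G)
    visit B (parent K)
      visit L (parent B)
        L–B: parent, skip
        visit E (parent L)
          E–L: parent, skip
          E–G: G visited and ≠ parent → cycle
Cycle: G – K – B – L – E – G.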